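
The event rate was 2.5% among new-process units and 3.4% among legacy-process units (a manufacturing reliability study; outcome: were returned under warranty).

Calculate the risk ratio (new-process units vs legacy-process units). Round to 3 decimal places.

RR = 0.02500 / 0.03400 = 0.735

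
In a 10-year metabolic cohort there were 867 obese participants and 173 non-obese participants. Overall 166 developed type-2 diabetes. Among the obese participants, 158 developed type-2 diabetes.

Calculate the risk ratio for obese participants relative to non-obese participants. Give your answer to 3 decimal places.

RR ≈ 3.941

obese participants without the outcome: 867 − 158 = 709
non-obese participants with the outcome: 166 − 158 = 8
non-obese participants without the outcome: 173 − 8 = 165
risk, obese participants = 158/867 = 0.18224
risk, non-obese participants = 8/173 = 0.04624
RR = 0.18224 / 0.04624 = 3.941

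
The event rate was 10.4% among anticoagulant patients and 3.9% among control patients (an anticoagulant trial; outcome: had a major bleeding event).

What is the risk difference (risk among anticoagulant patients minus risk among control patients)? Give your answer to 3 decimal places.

risk difference = 0.10400 − 0.03900 = 0.065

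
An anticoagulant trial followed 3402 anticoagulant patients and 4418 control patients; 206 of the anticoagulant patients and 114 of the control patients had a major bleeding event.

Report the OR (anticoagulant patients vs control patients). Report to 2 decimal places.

OR = (206 × 4304) / (3196 × 114) = 886624/364344 ≈ 2.43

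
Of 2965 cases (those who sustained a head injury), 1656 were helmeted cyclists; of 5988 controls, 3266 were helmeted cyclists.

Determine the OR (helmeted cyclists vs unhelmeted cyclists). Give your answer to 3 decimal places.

OR = (1656 × 2722) / (3266 × 1309) = 4507632/4275194 ≈ 1.054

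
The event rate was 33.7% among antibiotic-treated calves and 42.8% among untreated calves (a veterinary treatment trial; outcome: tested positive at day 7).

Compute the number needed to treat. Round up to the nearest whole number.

11

absolute risk difference = 0.091000
1 / 0.091000 = 10.989 → round up → 11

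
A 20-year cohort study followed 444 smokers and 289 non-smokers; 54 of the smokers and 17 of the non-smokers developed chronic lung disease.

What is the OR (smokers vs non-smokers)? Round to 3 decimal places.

OR = (54 × 272) / (390 × 17) = 14688/6630 ≈ 2.215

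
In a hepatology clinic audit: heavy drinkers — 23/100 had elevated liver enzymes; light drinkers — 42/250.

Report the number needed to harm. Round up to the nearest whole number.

NNH ≈ 17

risk, heavy drinkers = 23/100 = 0.230000
risk, light drinkers = 42/250 = 0.168000
absolute risk difference = 0.062000
1 / 0.062000 = 16.129 → round up → 17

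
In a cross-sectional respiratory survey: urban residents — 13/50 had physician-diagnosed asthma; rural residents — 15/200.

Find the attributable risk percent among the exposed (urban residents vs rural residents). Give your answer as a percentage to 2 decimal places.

risk, urban residents = 13/50 = 0.2600
risk, rural residents = 15/200 = 0.0750
AR% = (0.2600 − 0.0750) / 0.2600 = 0.7115 → 71.15%

71.15%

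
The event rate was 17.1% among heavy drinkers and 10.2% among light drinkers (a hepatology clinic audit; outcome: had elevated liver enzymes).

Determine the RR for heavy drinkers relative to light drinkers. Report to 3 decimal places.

RR = 0.1710 / 0.1020 = 1.676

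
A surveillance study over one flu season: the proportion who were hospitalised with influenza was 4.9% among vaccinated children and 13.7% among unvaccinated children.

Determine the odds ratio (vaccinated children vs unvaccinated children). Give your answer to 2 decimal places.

0.32

odds, vaccinated children = 0.04900/0.95100 = 0.05152
odds, unvaccinated children = 0.13700/0.86300 = 0.15875
OR = 0.05152 / 0.15875 = 0.32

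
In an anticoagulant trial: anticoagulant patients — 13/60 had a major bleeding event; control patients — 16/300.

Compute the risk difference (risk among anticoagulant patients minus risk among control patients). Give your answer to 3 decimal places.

RD: 0.163

risk, anticoagulant patients = 13/60 = 0.2167
risk, control patients = 16/300 = 0.0533
risk difference = 0.2167 − 0.0533 = 0.163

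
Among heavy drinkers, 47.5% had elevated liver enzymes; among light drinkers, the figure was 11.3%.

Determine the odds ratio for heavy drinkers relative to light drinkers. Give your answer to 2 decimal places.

OR = 7.10

odds, heavy drinkers = 0.4750/0.5250 = 0.9048
odds, light drinkers = 0.1130/0.8870 = 0.1274
OR = 0.9048 / 0.1274 = 7.10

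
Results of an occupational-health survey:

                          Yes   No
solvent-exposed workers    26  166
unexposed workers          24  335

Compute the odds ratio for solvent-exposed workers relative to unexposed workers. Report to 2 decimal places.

odds, solvent-exposed workers = 26/166 = 0.1566
odds, unexposed workers = 24/335 = 0.0716
OR = 0.1566 / 0.0716 = 2.19

2.19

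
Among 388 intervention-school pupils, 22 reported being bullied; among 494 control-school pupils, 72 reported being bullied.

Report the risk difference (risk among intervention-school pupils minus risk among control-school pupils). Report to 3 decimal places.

RD = -0.089

risk, intervention-school pupils = 22/388 = 0.0567
risk, control-school pupils = 72/494 = 0.1457
risk difference = 0.0567 − 0.1457 = -0.089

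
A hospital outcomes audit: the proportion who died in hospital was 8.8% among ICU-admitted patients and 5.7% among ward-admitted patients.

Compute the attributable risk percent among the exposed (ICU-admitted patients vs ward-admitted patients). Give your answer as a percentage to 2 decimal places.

AR% = (0.0880 − 0.0570) / 0.0880 = 0.3523 → 35.23%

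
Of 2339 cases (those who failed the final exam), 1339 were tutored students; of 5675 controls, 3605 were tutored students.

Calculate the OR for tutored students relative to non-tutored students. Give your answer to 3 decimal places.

OR = (1339 × 2070) / (3605 × 1000) = 2771730/3605000 ≈ 0.769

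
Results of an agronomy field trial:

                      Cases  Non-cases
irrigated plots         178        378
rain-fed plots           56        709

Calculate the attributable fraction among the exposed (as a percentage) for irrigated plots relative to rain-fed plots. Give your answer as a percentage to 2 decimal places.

77.13%

risk, irrigated plots = 178/556 = 0.3201
risk, rain-fed plots = 56/765 = 0.0732
AR% = (0.3201 − 0.0732) / 0.3201 = 0.7713 → 77.13%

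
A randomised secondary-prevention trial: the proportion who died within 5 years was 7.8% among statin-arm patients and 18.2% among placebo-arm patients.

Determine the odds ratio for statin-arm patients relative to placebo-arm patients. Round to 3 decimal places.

odds, statin-arm patients = 0.0780/0.9220 = 0.0846
odds, placebo-arm patients = 0.1820/0.8180 = 0.2225
OR = 0.0846 / 0.2225 = 0.380

0.380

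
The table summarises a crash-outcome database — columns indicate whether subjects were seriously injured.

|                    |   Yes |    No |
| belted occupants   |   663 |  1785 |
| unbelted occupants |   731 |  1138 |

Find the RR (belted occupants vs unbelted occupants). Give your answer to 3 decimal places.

risk, belted occupants = 663/2448 = 0.2708
risk, unbelted occupants = 731/1869 = 0.3911
RR = 0.2708 / 0.3911 = 0.692

RR: 0.692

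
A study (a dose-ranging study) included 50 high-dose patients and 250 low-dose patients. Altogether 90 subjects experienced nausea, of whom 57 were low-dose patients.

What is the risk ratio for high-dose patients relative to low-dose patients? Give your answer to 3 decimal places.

RR = 2.895

high-dose patients with the outcome: 90 − 57 = 33
high-dose patients without the outcome: 50 − 33 = 17
low-dose patients without the outcome: 250 − 57 = 193
risk, high-dose patients = 33/50 = 0.6600
risk, low-dose patients = 57/250 = 0.2280
RR = 0.6600 / 0.2280 = 2.895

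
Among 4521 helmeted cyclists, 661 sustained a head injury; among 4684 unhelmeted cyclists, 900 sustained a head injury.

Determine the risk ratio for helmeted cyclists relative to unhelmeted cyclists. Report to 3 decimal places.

risk, helmeted cyclists = 661/4521 = 0.1462
risk, unhelmeted cyclists = 900/4684 = 0.1921
RR = 0.1462 / 0.1921 = 0.761

0.761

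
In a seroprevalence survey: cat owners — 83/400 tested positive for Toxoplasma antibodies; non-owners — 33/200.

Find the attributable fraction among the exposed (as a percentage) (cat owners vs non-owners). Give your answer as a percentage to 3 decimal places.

risk, cat owners = 83/400 = 0.2075
risk, non-owners = 33/200 = 0.1650
AR% = (0.2075 − 0.1650) / 0.2075 = 0.2048 → 20.482%

20.482%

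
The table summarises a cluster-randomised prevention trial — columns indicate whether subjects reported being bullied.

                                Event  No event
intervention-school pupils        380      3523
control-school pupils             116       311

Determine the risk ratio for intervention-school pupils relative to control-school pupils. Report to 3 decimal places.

risk, intervention-school pupils = 380/3903 = 0.0974
risk, control-school pupils = 116/427 = 0.2717
RR = 0.0974 / 0.2717 = 0.358

0.358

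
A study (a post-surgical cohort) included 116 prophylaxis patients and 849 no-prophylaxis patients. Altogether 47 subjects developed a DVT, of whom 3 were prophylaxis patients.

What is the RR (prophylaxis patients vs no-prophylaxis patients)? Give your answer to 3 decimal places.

prophylaxis patients without the outcome: 116 − 3 = 113
no-prophylaxis patients with the outcome: 47 − 3 = 44
no-prophylaxis patients without the outcome: 849 − 44 = 805
risk, prophylaxis patients = 3/116 = 0.02586
risk, no-prophylaxis patients = 44/849 = 0.05183
RR = 0.02586 / 0.05183 = 0.499

0.499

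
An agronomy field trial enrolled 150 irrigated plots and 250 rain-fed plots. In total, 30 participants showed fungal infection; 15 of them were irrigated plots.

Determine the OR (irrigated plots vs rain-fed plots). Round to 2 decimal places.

OR: 1.74

irrigated plots without the outcome: 150 − 15 = 135
rain-fed plots with the outcome: 30 − 15 = 15
rain-fed plots without the outcome: 250 − 15 = 235
OR = (15 × 235) / (135 × 15) = 3525/2025 ≈ 1.74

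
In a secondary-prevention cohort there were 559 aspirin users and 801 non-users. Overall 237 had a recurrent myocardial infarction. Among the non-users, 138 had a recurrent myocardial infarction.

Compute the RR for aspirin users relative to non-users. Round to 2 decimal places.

aspirin users with the outcome: 237 − 138 = 99
aspirin users without the outcome: 559 − 99 = 460
non-users without the outcome: 801 − 138 = 663
risk, aspirin users = 99/559 = 0.1771
risk, non-users = 138/801 = 0.1723
RR = 0.1771 / 0.1723 = 1.03

RR: 1.03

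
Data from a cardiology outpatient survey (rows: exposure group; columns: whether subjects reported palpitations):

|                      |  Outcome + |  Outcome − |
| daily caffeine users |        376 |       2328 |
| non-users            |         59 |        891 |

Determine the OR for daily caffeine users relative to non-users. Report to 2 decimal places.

OR ≈ 2.44

odds, daily caffeine users = 376/2328 = 0.1615
odds, non-users = 59/891 = 0.0662
OR = 0.1615 / 0.0662 = 2.44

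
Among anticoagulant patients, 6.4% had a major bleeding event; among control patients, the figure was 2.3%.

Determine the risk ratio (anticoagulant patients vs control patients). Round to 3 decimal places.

RR = 0.06400 / 0.02300 = 2.783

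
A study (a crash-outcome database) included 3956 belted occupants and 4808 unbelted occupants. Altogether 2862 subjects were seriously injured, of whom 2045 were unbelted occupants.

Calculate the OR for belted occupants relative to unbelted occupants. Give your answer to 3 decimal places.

0.352

belted occupants with the outcome: 2862 − 2045 = 817
belted occupants without the outcome: 3956 − 817 = 3139
unbelted occupants without the outcome: 4808 − 2045 = 2763
OR = (817 × 2763) / (3139 × 2045) = 2257371/6419255 ≈ 0.352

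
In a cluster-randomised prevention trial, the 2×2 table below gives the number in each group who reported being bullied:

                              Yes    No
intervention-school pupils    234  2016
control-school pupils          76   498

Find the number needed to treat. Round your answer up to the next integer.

NNT = 36

risk, intervention-school pupils = 234/2250 = 0.104000
risk, control-school pupils = 76/574 = 0.132404
absolute risk difference = 0.028404
1 / 0.028404 = 35.206 → round up → 36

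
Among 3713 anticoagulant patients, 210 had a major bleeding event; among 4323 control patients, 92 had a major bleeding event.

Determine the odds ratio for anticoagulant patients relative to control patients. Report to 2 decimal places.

odds, anticoagulant patients = 210/3503 = 0.05995
odds, control patients = 92/4231 = 0.02174
OR = 0.05995 / 0.02174 = 2.76

2.76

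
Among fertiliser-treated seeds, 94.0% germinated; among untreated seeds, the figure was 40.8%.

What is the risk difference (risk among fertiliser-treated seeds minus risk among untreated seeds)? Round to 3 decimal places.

risk difference = 0.9400 − 0.4080 = 0.532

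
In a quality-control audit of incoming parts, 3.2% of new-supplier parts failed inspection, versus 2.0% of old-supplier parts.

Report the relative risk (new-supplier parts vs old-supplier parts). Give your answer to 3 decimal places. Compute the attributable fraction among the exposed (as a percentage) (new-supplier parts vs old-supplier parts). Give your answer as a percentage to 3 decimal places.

RR = 0.03200 / 0.02000 = 1.600
AR% = (0.03200 − 0.02000) / 0.03200 = 0.3750 → 37.500%

RR = 1.600; AR% = 37.500%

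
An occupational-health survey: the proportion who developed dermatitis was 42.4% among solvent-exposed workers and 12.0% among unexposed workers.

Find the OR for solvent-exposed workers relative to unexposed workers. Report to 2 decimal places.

OR: 5.40

odds, solvent-exposed workers = 0.4240/0.5760 = 0.7361
odds, unexposed workers = 0.1200/0.8800 = 0.1364
OR = 0.7361 / 0.1364 = 5.40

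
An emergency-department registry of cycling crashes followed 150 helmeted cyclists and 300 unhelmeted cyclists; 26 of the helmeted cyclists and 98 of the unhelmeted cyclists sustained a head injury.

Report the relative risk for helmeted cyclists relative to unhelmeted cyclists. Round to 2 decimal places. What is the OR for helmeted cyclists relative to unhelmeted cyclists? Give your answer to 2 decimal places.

RR = 0.53; OR = 0.43

risk, helmeted cyclists = 26/150 = 0.1733
risk, unhelmeted cyclists = 98/300 = 0.3267
RR = 0.1733 / 0.3267 = 0.53
odds, helmeted cyclists = 26/124 = 0.2097
odds, unhelmeted cyclists = 98/202 = 0.4851
OR = 0.2097 / 0.4851 = 0.43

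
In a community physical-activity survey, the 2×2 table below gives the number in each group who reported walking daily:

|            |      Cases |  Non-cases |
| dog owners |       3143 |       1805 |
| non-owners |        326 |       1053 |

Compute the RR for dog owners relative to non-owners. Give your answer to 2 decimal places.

RR = 2.69

risk, dog owners = 3143/4948 = 0.6352
risk, non-owners = 326/1379 = 0.2364
RR = 0.6352 / 0.2364 = 2.69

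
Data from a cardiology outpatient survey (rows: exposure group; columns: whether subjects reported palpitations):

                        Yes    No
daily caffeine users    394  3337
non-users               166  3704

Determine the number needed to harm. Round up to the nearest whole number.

risk, daily caffeine users = 394/3731 = 0.105602
risk, non-users = 166/3870 = 0.042894
absolute risk difference = 0.062708
1 / 0.062708 = 15.947 → round up → 16

NNH: 16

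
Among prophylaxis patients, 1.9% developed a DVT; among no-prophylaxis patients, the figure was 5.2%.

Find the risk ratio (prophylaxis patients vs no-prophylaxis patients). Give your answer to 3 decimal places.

RR = 0.01900 / 0.05200 = 0.365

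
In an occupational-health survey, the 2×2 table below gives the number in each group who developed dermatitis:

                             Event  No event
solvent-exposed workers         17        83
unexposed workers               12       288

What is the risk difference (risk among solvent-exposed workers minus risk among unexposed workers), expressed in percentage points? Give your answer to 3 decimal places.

risk, solvent-exposed workers = 17/100 = 0.17000
risk, unexposed workers = 12/300 = 0.04000
risk difference = 0.17000 − 0.04000 = 0.13000 → 13.000 percentage points

13.000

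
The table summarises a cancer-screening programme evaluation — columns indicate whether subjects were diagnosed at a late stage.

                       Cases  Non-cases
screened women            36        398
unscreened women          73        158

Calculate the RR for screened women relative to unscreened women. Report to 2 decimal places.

risk, screened women = 36/434 = 0.0829
risk, unscreened women = 73/231 = 0.3160
RR = 0.0829 / 0.3160 = 0.26

RR: 0.26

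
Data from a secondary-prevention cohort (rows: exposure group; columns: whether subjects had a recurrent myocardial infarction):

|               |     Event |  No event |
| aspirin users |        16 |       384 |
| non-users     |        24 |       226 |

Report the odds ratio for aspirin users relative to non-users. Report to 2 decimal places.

OR = (16 × 226) / (384 × 24) = 3616/9216 ≈ 0.39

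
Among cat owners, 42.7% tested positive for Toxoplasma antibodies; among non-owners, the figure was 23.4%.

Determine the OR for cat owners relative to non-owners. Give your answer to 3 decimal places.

odds, cat owners = 0.4270/0.5730 = 0.7452
odds, non-owners = 0.2340/0.7660 = 0.3055
OR = 0.7452 / 0.3055 = 2.439

2.439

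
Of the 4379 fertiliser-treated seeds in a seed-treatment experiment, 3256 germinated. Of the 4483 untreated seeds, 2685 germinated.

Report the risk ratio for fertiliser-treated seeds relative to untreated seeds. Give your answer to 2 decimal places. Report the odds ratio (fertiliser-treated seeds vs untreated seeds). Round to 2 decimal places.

RR = 1.24; OR = 1.94

risk, fertiliser-treated seeds = 3256/4379 = 0.7435
risk, untreated seeds = 2685/4483 = 0.5989
RR = 0.7435 / 0.5989 = 1.24
odds, fertiliser-treated seeds = 3256/1123 = 2.8994
odds, untreated seeds = 2685/1798 = 1.4933
OR = 2.8994 / 1.4933 = 1.94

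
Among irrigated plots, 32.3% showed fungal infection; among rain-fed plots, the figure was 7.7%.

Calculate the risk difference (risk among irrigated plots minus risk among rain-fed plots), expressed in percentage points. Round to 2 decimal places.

RD: 24.60

risk difference = 0.3230 − 0.0770 = 0.2460 → 24.60 percentage points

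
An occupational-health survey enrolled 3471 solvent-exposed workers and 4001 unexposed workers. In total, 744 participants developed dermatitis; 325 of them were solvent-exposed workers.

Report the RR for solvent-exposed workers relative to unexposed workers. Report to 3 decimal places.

solvent-exposed workers without the outcome: 3471 − 325 = 3146
unexposed workers with the outcome: 744 − 325 = 419
unexposed workers without the outcome: 4001 − 419 = 3582
risk, solvent-exposed workers = 325/3471 = 0.0936
risk, unexposed workers = 419/4001 = 0.1047
RR = 0.0936 / 0.1047 = 0.894

RR: 0.894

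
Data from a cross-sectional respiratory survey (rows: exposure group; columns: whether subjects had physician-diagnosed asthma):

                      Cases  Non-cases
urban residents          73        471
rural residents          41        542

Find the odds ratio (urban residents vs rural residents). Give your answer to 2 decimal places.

OR = (73 × 542) / (471 × 41) = 39566/19311 ≈ 2.05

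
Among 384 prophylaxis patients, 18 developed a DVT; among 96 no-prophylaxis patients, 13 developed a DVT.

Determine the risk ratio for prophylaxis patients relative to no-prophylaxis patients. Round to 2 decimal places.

RR = 0.35

risk, prophylaxis patients = 18/384 = 0.04688
risk, no-prophylaxis patients = 13/96 = 0.13542
RR = 0.04688 / 0.13542 = 0.35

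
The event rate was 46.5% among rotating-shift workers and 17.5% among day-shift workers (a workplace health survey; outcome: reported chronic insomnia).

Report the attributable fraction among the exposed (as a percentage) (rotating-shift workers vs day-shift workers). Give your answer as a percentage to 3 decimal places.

AR% = (0.4650 − 0.1750) / 0.4650 = 0.6237 → 62.366%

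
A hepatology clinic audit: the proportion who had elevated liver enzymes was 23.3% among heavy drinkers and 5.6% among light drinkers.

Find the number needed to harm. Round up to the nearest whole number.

absolute risk difference = 0.177000
1 / 0.177000 = 5.650 → round up → 6

6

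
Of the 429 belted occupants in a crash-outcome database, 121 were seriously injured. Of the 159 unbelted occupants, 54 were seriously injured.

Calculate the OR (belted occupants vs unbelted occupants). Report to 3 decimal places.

OR = 0.764

odds, belted occupants = 121/308 = 0.3929
odds, unbelted occupants = 54/105 = 0.5143
OR = 0.3929 / 0.5143 = 0.764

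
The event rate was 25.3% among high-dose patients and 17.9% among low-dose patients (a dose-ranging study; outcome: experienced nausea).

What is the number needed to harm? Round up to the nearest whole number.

absolute risk difference = 0.074000
1 / 0.074000 = 13.514 → round up → 14

NNH = 14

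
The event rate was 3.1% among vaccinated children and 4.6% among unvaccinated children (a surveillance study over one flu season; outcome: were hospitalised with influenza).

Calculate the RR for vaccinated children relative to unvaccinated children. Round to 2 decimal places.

RR = 0.03100 / 0.04600 = 0.67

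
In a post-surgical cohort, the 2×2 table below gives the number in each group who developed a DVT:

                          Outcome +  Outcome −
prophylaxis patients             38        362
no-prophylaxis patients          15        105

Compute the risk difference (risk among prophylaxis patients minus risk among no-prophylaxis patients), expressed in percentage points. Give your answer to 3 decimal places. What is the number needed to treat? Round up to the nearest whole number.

risk, prophylaxis patients = 38/400 = 0.0950
risk, no-prophylaxis patients = 15/120 = 0.1250
risk difference = 0.0950 − 0.1250 = -0.0300 → -3.000 percentage points
absolute risk difference = 0.030000
1 / 0.030000 = 33.333 → round up → 34

RD = -3.000; NNT = 34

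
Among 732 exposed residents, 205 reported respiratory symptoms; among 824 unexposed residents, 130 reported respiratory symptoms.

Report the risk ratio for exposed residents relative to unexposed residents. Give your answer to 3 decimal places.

RR = 1.775

risk, exposed residents = 205/732 = 0.2801
risk, unexposed residents = 130/824 = 0.1578
RR = 0.2801 / 0.1578 = 1.775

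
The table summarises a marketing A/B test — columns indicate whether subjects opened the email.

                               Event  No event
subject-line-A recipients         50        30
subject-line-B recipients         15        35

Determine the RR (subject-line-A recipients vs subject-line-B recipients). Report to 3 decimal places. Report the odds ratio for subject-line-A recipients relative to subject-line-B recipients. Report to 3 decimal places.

RR = 2.083; OR = 3.889

risk, subject-line-A recipients = 50/80 = 0.6250
risk, subject-line-B recipients = 15/50 = 0.3000
RR = 0.6250 / 0.3000 = 2.083
OR = (50 × 35) / (30 × 15) = 1750/450 ≈ 3.889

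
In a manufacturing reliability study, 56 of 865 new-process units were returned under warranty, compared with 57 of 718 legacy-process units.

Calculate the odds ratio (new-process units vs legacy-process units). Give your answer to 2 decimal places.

0.80

odds, new-process units = 56/809 = 0.0692
odds, legacy-process units = 57/661 = 0.0862
OR = 0.0692 / 0.0862 = 0.80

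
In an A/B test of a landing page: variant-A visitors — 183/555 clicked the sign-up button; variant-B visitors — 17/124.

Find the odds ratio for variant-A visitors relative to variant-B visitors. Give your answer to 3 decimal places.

OR = (183 × 107) / (372 × 17) = 19581/6324 ≈ 3.096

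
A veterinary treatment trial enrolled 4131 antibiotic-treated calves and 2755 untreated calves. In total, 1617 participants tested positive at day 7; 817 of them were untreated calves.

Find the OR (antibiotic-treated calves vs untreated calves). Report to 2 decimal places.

0.57

antibiotic-treated calves with the outcome: 1617 − 817 = 800
antibiotic-treated calves without the outcome: 4131 − 800 = 3331
untreated calves without the outcome: 2755 − 817 = 1938
OR = (800 × 1938) / (3331 × 817) = 1550400/2721427 ≈ 0.57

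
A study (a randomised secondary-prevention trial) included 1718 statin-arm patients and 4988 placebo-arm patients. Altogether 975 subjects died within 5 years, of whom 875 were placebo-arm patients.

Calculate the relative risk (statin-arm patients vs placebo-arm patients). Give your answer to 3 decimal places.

RR = 0.332

statin-arm patients with the outcome: 975 − 875 = 100
statin-arm patients without the outcome: 1718 − 100 = 1618
placebo-arm patients without the outcome: 4988 − 875 = 4113
risk, statin-arm patients = 100/1718 = 0.0582
risk, placebo-arm patients = 875/4988 = 0.1754
RR = 0.0582 / 0.1754 = 0.332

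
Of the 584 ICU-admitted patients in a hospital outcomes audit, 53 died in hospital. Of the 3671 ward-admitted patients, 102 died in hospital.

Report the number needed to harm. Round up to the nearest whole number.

risk, ICU-admitted patients = 53/584 = 0.090753
risk, ward-admitted patients = 102/3671 = 0.027785
absolute risk difference = 0.062968
1 / 0.062968 = 15.881 → round up → 16

NNH: 16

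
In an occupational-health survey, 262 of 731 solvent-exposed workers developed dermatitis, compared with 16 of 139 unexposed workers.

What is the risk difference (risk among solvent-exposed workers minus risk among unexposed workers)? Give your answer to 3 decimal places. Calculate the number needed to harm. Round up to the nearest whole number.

RD = 0.243; NNH = 5

risk, solvent-exposed workers = 262/731 = 0.3584
risk, unexposed workers = 16/139 = 0.1151
risk difference = 0.3584 − 0.1151 = 0.243
absolute risk difference = 0.243305
1 / 0.243305 = 4.110 → round up → 5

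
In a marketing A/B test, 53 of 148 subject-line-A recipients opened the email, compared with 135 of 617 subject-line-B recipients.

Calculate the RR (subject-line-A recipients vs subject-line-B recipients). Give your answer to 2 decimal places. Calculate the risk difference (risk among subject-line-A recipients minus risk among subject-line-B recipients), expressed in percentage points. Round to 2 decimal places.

risk, subject-line-A recipients = 53/148 = 0.3581
risk, subject-line-B recipients = 135/617 = 0.2188
RR = 0.3581 / 0.2188 = 1.64
risk difference = 0.3581 − 0.2188 = 0.1393 → 13.93 percentage points

RR = 1.64; RD = 13.93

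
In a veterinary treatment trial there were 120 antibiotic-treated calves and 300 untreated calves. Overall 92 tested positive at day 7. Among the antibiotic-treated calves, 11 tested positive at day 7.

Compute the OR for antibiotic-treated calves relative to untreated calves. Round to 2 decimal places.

OR = 0.27

antibiotic-treated calves without the outcome: 120 − 11 = 109
untreated calves with the outcome: 92 − 11 = 81
untreated calves without the outcome: 300 − 81 = 219
odds, antibiotic-treated calves = 11/109 = 0.1009
odds, untreated calves = 81/219 = 0.3699
OR = 0.1009 / 0.3699 = 0.27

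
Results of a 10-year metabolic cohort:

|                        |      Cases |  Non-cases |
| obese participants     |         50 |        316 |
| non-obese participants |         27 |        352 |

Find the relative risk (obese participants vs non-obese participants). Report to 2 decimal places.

risk, obese participants = 50/366 = 0.1366
risk, non-obese participants = 27/379 = 0.0712
RR = 0.1366 / 0.0712 = 1.92

1.92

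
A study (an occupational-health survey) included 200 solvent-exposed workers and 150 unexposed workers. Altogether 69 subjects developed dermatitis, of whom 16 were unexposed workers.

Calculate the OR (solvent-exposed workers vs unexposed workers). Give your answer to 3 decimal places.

OR = 3.020

solvent-exposed workers with the outcome: 69 − 16 = 53
solvent-exposed workers without the outcome: 200 − 53 = 147
unexposed workers without the outcome: 150 − 16 = 134
OR = (53 × 134) / (147 × 16) = 7102/2352 ≈ 3.020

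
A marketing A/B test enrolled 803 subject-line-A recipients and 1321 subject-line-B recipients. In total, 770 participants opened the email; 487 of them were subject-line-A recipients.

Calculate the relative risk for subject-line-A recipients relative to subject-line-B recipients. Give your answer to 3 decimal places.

subject-line-A recipients without the outcome: 803 − 487 = 316
subject-line-B recipients with the outcome: 770 − 487 = 283
subject-line-B recipients without the outcome: 1321 − 283 = 1038
risk, subject-line-A recipients = 487/803 = 0.6065
risk, subject-line-B recipients = 283/1321 = 0.2142
RR = 0.6065 / 0.2142 = 2.831

RR ≈ 2.831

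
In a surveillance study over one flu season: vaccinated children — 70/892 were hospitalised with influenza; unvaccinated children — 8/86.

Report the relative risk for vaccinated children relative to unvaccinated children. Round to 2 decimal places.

RR = 0.84

risk, vaccinated children = 70/892 = 0.0785
risk, unvaccinated children = 8/86 = 0.0930
RR = 0.0785 / 0.0930 = 0.84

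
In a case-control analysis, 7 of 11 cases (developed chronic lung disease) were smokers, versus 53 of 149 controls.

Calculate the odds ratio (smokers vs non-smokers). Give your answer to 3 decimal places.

OR: 3.170

odds, smokers = 7/53 = 0.13208
odds, non-smokers = 4/96 = 0.04167
OR = 0.13208 / 0.04167 = 3.170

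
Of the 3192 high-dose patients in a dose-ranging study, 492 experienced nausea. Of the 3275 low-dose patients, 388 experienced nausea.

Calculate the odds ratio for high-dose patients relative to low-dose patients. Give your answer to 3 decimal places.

OR = (492 × 2887) / (2700 × 388) = 1420404/1047600 ≈ 1.356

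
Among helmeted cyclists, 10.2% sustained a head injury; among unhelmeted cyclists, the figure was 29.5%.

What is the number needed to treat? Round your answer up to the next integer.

NNT ≈ 6

absolute risk difference = 0.193000
1 / 0.193000 = 5.181 → round up → 6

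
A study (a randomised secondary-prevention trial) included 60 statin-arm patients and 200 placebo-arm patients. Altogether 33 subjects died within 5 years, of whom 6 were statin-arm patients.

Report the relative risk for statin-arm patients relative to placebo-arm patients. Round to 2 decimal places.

RR = 0.74

statin-arm patients without the outcome: 60 − 6 = 54
placebo-arm patients with the outcome: 33 − 6 = 27
placebo-arm patients without the outcome: 200 − 27 = 173
risk, statin-arm patients = 6/60 = 0.1000
risk, placebo-arm patients = 27/200 = 0.1350
RR = 0.1000 / 0.1350 = 0.74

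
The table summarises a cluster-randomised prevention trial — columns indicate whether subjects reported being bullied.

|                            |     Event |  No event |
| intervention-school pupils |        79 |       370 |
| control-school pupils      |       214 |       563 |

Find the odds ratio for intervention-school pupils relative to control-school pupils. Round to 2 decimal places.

odds, intervention-school pupils = 79/370 = 0.2135
odds, control-school pupils = 214/563 = 0.3801
OR = 0.2135 / 0.3801 = 0.56

OR = 0.56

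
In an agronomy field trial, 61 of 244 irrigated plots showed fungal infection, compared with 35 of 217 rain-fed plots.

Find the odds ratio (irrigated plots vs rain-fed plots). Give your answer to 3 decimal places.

odds, irrigated plots = 61/183 = 0.3333
odds, rain-fed plots = 35/182 = 0.1923
OR = 0.3333 / 0.1923 = 1.733

OR ≈ 1.733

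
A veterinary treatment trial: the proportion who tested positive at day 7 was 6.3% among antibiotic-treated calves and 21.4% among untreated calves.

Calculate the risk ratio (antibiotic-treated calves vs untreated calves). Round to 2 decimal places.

RR = 0.0630 / 0.2140 = 0.29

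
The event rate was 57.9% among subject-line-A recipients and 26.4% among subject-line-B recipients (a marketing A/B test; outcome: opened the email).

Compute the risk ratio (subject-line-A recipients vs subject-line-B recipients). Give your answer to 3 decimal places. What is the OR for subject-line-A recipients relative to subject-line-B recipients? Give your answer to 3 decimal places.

RR = 2.193; OR = 3.834

RR = 0.5790 / 0.2640 = 2.193
odds, subject-line-A recipients = 0.5790/0.4210 = 1.3753
odds, subject-line-B recipients = 0.2640/0.7360 = 0.3587
OR = 1.3753 / 0.3587 = 3.834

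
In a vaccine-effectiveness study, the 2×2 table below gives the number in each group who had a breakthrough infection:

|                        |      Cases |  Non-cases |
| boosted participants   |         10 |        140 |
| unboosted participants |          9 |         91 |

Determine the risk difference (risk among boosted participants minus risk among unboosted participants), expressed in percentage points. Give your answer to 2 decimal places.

RD ≈ -2.33

risk, boosted participants = 10/150 = 0.0667
risk, unboosted participants = 9/100 = 0.0900
risk difference = 0.0667 − 0.0900 = -0.0233 → -2.33 percentage points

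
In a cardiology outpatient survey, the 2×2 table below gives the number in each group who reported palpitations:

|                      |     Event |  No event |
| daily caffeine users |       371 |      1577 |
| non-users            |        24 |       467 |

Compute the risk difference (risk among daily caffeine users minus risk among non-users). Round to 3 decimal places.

0.142

risk, daily caffeine users = 371/1948 = 0.19045
risk, non-users = 24/491 = 0.04888
risk difference = 0.19045 − 0.04888 = 0.142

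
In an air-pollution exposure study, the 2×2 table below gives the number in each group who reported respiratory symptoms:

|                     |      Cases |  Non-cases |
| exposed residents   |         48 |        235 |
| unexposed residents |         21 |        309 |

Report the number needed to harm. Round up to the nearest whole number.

NNH: 10

risk, exposed residents = 48/283 = 0.169611
risk, unexposed residents = 21/330 = 0.063636
absolute risk difference = 0.105975
1 / 0.105975 = 9.436 → round up → 10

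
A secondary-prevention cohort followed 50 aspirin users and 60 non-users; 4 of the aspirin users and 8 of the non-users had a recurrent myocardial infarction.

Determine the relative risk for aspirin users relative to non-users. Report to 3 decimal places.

risk, aspirin users = 4/50 = 0.0800
risk, non-users = 8/60 = 0.1333
RR = 0.0800 / 0.1333 = 0.600

0.600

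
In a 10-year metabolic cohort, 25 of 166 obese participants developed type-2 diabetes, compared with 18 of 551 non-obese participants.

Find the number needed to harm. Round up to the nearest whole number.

NNH = 9

risk, obese participants = 25/166 = 0.150602
risk, non-obese participants = 18/551 = 0.032668
absolute risk difference = 0.117935
1 / 0.117935 = 8.479 → round up → 9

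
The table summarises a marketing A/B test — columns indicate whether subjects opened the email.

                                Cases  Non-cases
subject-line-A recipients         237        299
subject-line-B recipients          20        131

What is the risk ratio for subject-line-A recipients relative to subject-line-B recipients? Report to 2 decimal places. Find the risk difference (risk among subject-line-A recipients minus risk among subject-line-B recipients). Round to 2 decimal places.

RR = 3.34; RD = 0.31

risk, subject-line-A recipients = 237/536 = 0.4422
risk, subject-line-B recipients = 20/151 = 0.1325
RR = 0.4422 / 0.1325 = 3.34
risk difference = 0.4422 − 0.1325 = 0.31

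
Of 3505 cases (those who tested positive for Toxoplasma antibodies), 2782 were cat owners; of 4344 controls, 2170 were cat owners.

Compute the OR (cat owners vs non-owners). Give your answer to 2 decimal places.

odds, cat owners = 2782/2170 = 1.2820
odds, non-owners = 723/2174 = 0.3326
OR = 1.2820 / 0.3326 = 3.85

OR: 3.85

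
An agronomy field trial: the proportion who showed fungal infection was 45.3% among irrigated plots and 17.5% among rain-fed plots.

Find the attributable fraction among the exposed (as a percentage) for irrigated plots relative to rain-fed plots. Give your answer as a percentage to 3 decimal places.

AR% = (0.4530 − 0.1750) / 0.4530 = 0.6137 → 61.369%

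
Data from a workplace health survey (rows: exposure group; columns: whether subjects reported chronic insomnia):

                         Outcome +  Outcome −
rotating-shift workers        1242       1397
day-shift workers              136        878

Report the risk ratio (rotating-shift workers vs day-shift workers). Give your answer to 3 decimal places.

RR: 3.509

risk, rotating-shift workers = 1242/2639 = 0.4706
risk, day-shift workers = 136/1014 = 0.1341
RR = 0.4706 / 0.1341 = 3.509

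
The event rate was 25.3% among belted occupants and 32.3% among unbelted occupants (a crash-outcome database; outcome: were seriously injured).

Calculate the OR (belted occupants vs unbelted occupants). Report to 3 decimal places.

0.710

odds, belted occupants = 0.2530/0.7470 = 0.3387
odds, unbelted occupants = 0.3230/0.6770 = 0.4771
OR = 0.3387 / 0.4771 = 0.710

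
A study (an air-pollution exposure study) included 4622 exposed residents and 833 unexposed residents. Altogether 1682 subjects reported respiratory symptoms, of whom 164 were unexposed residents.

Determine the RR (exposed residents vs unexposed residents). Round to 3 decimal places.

exposed residents with the outcome: 1682 − 164 = 1518
exposed residents without the outcome: 4622 − 1518 = 3104
unexposed residents without the outcome: 833 − 164 = 669
risk, exposed residents = 1518/4622 = 0.3284
risk, unexposed residents = 164/833 = 0.1969
RR = 0.3284 / 0.1969 = 1.668

RR ≈ 1.668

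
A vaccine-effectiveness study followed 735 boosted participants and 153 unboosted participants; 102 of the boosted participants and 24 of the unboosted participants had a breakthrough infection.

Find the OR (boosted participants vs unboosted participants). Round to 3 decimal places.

OR = (102 × 129) / (633 × 24) = 13158/15192 ≈ 0.866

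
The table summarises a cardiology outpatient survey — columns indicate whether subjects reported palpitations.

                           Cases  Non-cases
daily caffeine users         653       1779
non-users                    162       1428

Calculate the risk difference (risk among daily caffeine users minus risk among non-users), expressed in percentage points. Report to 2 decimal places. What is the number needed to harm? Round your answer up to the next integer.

RD = 16.66; NNH = 7

risk, daily caffeine users = 653/2432 = 0.2685
risk, non-users = 162/1590 = 0.1019
risk difference = 0.2685 − 0.1019 = 0.1666 → 16.66 percentage points
absolute risk difference = 0.166616
1 / 0.166616 = 6.002 → round up → 7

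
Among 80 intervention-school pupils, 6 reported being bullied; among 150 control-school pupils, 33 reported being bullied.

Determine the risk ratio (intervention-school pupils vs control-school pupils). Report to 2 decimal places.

0.34

risk, intervention-school pupils = 6/80 = 0.0750
risk, control-school pupils = 33/150 = 0.2200
RR = 0.0750 / 0.2200 = 0.34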